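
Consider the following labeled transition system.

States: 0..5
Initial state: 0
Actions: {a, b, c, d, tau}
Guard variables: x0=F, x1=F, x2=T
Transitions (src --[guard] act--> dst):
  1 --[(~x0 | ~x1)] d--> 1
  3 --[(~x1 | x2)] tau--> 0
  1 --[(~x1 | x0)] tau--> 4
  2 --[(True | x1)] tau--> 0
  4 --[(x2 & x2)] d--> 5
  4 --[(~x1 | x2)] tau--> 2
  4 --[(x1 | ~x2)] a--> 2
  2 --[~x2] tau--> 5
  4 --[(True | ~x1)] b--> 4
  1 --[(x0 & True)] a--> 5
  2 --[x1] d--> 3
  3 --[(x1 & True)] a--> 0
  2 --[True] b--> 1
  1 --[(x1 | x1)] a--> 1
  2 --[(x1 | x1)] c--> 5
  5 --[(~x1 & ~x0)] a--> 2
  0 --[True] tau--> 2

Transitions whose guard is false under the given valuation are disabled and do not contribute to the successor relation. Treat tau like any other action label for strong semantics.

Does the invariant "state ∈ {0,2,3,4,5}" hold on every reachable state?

Answer: INVARIANT VIOLATED at state 1

Analysis:
Safe = {0,2,3,4,5}
Reach set: {0,1,2,4,5}
  0: safe
  1: outside
  2: safe
  4: safe
  5: safe
reach 1 via tau·b — violates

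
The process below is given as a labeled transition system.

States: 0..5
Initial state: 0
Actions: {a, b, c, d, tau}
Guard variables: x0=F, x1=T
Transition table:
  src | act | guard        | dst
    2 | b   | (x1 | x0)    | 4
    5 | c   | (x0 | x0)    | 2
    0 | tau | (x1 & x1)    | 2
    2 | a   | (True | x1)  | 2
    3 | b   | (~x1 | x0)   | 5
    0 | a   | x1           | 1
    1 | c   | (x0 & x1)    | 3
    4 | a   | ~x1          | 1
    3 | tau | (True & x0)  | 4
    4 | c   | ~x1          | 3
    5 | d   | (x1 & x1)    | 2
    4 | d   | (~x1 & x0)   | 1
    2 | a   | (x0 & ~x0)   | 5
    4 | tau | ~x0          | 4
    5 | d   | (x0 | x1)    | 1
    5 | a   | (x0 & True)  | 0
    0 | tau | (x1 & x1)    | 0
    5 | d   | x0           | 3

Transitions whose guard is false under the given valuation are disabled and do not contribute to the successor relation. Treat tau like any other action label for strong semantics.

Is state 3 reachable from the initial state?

Answer: UNREACHABLE

Working:
Guard filter leaves 8 enabled edge(s).
Layer 0: {0}
Layer 1: {1,2}  cumulative {0,1,2}
Layer 2: {4}  cumulative {0,1,2,4}
Reach set: {0,1,2,4}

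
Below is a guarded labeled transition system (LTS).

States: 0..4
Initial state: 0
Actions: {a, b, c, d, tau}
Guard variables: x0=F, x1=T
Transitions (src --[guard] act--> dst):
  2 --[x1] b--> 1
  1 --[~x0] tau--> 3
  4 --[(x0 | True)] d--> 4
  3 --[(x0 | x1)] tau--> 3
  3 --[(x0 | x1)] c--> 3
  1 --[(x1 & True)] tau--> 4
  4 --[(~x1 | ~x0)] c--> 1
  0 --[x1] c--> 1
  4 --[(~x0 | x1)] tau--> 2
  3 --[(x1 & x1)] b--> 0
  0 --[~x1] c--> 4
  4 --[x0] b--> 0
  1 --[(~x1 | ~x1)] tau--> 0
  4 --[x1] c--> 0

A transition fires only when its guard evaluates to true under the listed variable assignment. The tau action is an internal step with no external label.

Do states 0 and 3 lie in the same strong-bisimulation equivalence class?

Answer: NOT BISIMILAR

Trace:
Compute ~ classes (split until stable):
  π0 = {{0,1,2,3,4}}
  π1 = {{0},{1},{2},{3},{4}}
Fixed point at round 2; 5 class(es).
[0]={0}  [3]={3}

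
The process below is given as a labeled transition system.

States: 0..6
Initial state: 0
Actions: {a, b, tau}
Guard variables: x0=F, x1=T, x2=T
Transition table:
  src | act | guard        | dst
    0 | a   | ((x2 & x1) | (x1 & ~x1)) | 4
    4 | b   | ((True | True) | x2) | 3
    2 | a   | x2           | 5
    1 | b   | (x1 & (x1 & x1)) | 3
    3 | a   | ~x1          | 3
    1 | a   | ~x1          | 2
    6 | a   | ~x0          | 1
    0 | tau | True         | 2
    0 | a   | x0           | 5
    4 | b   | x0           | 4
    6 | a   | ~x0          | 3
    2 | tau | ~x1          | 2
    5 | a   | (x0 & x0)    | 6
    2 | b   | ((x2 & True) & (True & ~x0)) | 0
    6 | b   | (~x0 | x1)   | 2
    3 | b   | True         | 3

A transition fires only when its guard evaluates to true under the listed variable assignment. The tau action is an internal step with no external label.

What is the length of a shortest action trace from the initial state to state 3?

Answer: 2

Analysis:
BFS to 3:
  depth 0: {0}
  depth 1: {2,4}
  depth 2: {3,5}
first hit 3 at d=2 via a·b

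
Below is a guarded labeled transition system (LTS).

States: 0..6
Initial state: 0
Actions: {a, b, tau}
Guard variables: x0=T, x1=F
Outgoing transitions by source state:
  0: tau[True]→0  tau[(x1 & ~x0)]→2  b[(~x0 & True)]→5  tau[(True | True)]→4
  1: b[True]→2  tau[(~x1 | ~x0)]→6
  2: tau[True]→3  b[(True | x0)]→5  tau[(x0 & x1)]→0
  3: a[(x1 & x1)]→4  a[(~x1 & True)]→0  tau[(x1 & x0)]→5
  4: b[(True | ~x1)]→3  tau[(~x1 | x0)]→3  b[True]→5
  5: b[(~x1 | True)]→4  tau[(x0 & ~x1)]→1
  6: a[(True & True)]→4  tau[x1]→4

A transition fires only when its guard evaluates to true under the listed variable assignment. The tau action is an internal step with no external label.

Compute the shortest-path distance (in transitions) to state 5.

Answer: 2

Trace:
BFS to 5:
  L0 = {0}
  L1 = {4}
  L2 = {3,5}
depth(5)=2, e.g. tau·b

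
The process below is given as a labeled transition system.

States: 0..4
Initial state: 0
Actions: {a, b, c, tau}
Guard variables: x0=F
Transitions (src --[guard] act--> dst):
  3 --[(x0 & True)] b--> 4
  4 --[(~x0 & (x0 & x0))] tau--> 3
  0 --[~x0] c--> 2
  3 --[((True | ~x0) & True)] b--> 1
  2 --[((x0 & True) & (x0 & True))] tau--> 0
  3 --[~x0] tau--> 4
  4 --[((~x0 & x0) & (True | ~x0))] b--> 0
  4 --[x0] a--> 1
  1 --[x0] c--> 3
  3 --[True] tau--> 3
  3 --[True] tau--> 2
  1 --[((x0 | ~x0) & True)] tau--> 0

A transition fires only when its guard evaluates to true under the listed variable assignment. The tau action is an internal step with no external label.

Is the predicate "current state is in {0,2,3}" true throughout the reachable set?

Inv-set: {0,2,3}
R = {0,2}
  0: safe
  2: safe

Answer: INVARIANT HOLDS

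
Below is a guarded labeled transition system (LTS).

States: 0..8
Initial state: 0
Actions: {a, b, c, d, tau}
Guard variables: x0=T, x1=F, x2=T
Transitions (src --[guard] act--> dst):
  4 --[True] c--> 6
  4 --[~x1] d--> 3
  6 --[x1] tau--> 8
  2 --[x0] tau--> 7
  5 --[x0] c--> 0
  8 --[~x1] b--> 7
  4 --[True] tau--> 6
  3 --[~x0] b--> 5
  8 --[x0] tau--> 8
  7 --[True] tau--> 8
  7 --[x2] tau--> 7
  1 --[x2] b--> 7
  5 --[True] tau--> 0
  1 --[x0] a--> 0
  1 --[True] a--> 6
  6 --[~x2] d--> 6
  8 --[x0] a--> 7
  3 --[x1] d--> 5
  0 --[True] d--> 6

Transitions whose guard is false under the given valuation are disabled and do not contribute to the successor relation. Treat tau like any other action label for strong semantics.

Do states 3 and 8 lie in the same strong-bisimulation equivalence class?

Answer: NOT BISIMILAR

Analysis:
Compute ~ classes (split until stable):
  round 0: {{0,1,2,3,4,5,6,7,8}}
  round 1: {{0},{1},{2,7},{3,6},{4},{5},{8}}
  round 2: {{0},{1},{2},{3,6},{4},{5},{7},{8}}
8 equivalence class(es) (converged in 3)
3∈{3,6}, 8∈{8}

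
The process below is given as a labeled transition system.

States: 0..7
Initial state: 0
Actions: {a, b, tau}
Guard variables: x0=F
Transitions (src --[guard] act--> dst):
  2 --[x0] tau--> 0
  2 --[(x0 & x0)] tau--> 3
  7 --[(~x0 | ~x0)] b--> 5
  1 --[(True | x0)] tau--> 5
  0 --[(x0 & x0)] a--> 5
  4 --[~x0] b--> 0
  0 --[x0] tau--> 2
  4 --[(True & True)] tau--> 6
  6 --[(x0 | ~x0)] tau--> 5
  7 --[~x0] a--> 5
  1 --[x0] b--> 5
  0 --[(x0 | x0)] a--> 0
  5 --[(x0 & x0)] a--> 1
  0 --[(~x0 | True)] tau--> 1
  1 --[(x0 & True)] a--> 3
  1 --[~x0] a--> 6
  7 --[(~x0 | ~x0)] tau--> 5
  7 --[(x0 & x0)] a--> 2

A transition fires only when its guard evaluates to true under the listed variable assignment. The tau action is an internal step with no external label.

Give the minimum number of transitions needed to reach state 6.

Layered search for 6:
  depth 0: {0}
  depth 1: {1}
  depth 2: {5,6}
depth(6)=2, e.g. tau·a

Answer: 2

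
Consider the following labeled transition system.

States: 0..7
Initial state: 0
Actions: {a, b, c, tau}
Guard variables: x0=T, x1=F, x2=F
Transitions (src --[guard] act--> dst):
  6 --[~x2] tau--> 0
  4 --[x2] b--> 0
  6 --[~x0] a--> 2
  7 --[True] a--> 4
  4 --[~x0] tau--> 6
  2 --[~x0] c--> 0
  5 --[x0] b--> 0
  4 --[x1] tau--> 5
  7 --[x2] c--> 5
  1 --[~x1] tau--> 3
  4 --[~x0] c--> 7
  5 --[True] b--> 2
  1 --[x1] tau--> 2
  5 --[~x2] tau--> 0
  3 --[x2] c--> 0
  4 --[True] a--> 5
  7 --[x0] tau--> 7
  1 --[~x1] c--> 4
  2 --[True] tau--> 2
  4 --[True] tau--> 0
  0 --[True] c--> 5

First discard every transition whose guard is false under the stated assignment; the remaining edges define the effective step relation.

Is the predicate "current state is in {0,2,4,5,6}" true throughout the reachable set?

Allowed set {0,2,4,5,6}
Reach set: {0,2,5}
  0: safe
  2: safe
  5: safe

Answer: INVARIANT HOLDS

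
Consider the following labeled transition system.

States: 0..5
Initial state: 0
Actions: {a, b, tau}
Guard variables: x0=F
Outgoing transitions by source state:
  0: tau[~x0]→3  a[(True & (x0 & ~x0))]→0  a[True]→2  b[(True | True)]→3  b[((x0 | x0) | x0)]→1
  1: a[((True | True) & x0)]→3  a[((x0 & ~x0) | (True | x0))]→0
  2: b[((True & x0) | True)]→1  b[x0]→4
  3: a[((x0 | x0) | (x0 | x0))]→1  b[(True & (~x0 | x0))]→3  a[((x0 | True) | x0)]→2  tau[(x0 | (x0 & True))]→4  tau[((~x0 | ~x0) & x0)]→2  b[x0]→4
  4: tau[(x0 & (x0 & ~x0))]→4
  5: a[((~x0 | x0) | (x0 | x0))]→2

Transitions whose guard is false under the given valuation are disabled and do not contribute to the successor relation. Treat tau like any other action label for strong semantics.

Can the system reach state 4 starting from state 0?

Answer: UNREACHABLE

Trace:
After dropping false guards: 8 live edges.
Layer 0: {0}
Layer 1: {2,3}  total {0,2,3}
Layer 2: {1}  total {0,1,2,3}
Reach set: {0,1,2,3}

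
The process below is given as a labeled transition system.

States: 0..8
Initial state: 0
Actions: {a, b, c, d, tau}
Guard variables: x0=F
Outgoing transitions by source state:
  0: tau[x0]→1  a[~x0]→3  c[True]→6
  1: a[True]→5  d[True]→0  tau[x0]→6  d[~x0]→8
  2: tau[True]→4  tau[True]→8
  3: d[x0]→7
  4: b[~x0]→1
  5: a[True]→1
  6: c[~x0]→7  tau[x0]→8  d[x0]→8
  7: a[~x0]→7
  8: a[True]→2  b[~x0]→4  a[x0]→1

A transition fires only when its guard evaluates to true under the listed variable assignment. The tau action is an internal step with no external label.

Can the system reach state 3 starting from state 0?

Guard filter leaves 13 enabled edge(s).
depth 0: {0}
depth 1: {3,6}  total {0,3,6}
depth 2: {7}  total {0,3,6,7}
Reach set: {0,3,6,7}
witness 3: a

Answer: REACHABLE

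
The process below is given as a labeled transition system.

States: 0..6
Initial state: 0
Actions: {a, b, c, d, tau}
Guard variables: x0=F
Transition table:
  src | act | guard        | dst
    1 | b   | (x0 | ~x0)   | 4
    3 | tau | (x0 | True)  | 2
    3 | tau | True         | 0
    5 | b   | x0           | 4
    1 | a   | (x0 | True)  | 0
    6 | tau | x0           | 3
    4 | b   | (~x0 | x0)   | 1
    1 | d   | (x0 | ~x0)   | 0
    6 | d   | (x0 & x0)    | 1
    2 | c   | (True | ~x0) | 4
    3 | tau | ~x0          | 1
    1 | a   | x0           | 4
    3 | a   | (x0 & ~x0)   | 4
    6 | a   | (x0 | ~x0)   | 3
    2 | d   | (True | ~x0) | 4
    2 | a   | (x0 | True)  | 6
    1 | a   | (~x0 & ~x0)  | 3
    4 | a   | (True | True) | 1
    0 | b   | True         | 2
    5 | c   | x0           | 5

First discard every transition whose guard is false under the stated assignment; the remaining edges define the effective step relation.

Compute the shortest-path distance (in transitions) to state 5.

Breadth-first toward 5:
  L0 = {0}
  L1 = {2}
  L2 = {4,6}
  L3 = {1,3}
5 never appears.

Answer: UNREACHABLE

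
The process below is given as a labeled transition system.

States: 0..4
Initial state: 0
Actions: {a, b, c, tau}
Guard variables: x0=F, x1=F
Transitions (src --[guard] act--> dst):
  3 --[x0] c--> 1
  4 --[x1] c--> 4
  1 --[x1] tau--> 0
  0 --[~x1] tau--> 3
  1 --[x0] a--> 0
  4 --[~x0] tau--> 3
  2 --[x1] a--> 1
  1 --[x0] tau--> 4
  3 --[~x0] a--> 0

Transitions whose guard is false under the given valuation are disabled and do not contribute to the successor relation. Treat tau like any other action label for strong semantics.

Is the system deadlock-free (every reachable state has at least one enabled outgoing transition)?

Reachable = {0,3}
  0: tau→3  [1 out]
  3: a→0  [1 out]

Answer: DEADLOCK-FREE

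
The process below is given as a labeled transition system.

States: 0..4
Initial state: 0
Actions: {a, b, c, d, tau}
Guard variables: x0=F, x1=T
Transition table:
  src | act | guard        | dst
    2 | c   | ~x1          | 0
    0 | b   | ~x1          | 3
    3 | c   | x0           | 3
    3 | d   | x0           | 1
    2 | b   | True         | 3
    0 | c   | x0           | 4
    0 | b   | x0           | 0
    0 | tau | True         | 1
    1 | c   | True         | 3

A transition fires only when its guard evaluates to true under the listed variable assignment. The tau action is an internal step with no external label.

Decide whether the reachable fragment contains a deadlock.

Reach set: {0,1,3}
  0: tau→1  [1 exit(s)]
  1: c→3  [1 exit(s)]
  3: ∅  [STUCK]
trace reaching 3: tau·c

Answer: DEADLOCK at state 3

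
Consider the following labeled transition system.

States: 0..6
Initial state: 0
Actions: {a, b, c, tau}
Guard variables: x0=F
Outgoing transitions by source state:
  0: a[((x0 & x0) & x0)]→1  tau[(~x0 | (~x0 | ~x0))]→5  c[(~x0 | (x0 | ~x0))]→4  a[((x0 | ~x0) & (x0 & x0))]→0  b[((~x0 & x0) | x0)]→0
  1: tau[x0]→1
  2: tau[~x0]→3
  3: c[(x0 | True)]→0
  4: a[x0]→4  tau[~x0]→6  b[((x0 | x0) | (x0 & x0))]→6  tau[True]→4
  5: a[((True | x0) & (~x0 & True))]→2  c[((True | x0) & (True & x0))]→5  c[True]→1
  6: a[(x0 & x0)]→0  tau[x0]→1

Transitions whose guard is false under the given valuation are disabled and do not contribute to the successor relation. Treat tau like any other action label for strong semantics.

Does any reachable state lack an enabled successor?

Reach set: {0,1,2,3,4,5,6}
  0: c→4  tau→5  [deg 2]
  1: ∅  [no exit]
  2: tau→3  [deg 1]
  3: c→0  [deg 1]
  4: tau→4  tau→6  [deg 2]
  5: a→2  c→1  [deg 2]
  6: ∅  [no exit]
witness 1: tau·c

Answer: DEADLOCK at state 1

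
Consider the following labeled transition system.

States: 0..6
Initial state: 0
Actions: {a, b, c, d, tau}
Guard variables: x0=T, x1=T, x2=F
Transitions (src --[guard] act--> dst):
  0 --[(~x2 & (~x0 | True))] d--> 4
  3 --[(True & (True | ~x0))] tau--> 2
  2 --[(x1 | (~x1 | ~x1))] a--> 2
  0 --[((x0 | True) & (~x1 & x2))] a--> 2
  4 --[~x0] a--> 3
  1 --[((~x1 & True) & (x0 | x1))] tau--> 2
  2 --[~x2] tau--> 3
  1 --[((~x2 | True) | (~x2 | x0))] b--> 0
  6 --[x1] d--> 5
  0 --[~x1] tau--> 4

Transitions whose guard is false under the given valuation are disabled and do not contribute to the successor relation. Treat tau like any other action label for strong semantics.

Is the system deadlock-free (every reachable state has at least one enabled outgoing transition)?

Answer: DEADLOCK at state 4

Trace:
R = {0,4}
  0: d→4  [1 exit(s)]
  4: ∅  [no exit]
Path to 4: d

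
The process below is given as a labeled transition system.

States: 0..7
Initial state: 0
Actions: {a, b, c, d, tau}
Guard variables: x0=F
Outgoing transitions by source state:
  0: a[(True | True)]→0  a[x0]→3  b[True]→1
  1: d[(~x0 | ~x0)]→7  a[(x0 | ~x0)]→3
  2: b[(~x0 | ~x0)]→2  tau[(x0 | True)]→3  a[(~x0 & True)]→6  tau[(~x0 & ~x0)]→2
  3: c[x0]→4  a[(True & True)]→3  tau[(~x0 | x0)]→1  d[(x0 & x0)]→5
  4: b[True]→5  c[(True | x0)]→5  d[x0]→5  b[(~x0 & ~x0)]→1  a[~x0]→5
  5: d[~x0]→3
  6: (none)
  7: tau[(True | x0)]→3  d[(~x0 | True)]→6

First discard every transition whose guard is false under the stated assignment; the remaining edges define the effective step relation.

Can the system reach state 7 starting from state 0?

17 transition(s) survive guard evaluation.
Layer 0: {0}
Layer 1: {1}  cumulative {0,1}
Layer 2: {3,7}  cumulative {0,1,3,7}
Layer 3: {6}  cumulative {0,1,3,6,7}
Reach set: {0,1,3,6,7}
Path to 7: b·d

Answer: REACHABLE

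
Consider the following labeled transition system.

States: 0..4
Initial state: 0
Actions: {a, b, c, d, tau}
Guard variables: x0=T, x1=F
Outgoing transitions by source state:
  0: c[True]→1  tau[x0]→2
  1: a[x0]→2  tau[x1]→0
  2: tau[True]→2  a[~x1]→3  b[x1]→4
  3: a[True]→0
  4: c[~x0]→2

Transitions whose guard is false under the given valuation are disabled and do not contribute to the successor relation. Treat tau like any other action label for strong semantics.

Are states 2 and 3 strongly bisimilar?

Answer: NOT BISIMILAR

Working:
Refine partition for ~:
  round 0: {{0,1,2,3,4}}
  round 1: {{0},{1,3},{2},{4}}
  round 2: {{0},{1},{2},{3},{4}}
Fixed point at round 3; 5 class(es).
2∈{2}, 3∈{3}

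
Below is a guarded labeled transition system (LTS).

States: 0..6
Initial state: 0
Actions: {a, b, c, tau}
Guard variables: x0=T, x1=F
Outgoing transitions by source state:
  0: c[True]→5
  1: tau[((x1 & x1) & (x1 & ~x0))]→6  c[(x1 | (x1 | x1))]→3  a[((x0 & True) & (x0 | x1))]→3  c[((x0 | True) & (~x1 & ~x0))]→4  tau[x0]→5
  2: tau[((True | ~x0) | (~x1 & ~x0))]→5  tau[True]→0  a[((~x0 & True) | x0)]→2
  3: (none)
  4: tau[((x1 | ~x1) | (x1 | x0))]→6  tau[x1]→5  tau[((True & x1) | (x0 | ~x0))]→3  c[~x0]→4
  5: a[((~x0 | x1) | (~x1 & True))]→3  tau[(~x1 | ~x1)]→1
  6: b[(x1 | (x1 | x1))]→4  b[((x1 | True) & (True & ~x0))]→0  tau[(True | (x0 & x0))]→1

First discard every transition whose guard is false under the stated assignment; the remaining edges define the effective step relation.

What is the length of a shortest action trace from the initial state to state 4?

Layered search for 4:
  L0 = {0}
  L1 = {5}
  L2 = {1,3}
4 never appears.

Answer: UNREACHABLE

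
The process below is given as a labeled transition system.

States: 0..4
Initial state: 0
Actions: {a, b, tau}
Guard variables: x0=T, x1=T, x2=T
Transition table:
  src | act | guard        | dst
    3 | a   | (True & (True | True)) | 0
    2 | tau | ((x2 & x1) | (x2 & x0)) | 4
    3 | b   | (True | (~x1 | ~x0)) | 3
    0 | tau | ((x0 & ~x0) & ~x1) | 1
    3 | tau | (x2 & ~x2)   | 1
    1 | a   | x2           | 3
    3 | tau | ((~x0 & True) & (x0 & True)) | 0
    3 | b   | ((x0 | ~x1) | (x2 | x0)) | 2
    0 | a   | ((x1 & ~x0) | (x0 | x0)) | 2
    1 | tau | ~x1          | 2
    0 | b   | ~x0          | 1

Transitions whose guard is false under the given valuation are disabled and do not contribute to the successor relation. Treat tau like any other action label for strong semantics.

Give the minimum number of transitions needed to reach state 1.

BFS to 1:
  depth 0: {0}
  depth 1: {2}
  depth 2: {4}
1 never appears.

Answer: UNREACHABLE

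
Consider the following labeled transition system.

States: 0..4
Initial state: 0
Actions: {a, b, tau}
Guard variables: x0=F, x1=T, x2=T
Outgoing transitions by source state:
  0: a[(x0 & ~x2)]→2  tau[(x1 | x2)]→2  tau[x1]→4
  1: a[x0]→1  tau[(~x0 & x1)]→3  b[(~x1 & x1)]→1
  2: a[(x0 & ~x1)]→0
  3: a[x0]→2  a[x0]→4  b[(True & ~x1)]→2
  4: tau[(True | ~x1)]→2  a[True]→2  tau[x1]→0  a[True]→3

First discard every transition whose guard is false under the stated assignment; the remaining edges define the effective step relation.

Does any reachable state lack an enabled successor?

Answer: DEADLOCK at state 2

Trace:
Reach set: {0,2,3,4}
  0: tau→2  tau→4  [2 out]
  2: ∅  [deadlock]
  3: ∅  [deadlock]
  4: a→2  a→3  tau→0  tau→2  [4 out]
trace reaching 2: tau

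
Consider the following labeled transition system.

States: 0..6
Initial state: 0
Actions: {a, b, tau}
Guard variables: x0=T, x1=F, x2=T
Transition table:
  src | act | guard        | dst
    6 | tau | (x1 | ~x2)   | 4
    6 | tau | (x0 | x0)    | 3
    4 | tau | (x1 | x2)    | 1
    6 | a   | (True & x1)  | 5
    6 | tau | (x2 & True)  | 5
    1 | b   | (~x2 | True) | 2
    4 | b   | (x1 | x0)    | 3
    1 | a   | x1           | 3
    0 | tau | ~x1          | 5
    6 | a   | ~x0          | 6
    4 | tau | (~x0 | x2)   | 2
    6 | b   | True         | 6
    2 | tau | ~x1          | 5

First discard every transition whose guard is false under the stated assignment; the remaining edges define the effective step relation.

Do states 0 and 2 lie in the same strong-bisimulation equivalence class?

Answer: BISIMILAR

Analysis:
Compute ~ classes (split until stable):
  π0 = {{0,1,2,3,4,5,6}}
  π1 = {{0,2},{1},{3,5},{4,6}}
  π2 = {{0,2},{1},{3,5},{4},{6}}
5 equivalence class(es) (converged in 3)
0∈{0,2}, 2∈{0,2}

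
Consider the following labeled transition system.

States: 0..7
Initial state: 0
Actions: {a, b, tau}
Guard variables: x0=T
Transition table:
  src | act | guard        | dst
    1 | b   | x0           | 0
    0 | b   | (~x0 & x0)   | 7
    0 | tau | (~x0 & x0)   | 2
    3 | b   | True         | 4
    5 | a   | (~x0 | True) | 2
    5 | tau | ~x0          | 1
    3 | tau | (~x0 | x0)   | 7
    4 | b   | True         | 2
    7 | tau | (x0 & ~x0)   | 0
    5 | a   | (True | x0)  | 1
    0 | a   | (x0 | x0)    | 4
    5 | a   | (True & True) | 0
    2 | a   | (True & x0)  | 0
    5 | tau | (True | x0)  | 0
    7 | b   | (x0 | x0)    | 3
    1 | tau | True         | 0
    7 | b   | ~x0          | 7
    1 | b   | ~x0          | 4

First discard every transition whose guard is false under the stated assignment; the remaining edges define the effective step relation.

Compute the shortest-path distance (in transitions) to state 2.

Layered search for 2:
  L0 = {0}
  L1 = {4}
  L2 = {2}
first hit 2 at d=2 via a·b

Answer: 2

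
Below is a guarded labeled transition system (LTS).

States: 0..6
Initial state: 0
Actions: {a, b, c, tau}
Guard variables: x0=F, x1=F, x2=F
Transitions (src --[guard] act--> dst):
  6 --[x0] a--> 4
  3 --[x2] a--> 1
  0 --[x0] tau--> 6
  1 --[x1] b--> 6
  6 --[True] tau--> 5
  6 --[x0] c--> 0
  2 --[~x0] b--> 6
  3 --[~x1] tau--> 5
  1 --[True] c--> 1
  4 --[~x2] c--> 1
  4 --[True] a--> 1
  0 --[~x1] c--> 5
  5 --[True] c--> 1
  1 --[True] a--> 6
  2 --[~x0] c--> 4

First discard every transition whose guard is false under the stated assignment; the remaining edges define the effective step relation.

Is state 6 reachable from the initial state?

After dropping false guards: 10 live edges.
depth 0: {0}
depth 1: {5}  now seen {0,5}
depth 2: {1}  now seen {0,1,5}
depth 3: {6}  now seen {0,1,5,6}
Reach set: {0,1,5,6}
Path to 6: c·c·a

Answer: REACHABLE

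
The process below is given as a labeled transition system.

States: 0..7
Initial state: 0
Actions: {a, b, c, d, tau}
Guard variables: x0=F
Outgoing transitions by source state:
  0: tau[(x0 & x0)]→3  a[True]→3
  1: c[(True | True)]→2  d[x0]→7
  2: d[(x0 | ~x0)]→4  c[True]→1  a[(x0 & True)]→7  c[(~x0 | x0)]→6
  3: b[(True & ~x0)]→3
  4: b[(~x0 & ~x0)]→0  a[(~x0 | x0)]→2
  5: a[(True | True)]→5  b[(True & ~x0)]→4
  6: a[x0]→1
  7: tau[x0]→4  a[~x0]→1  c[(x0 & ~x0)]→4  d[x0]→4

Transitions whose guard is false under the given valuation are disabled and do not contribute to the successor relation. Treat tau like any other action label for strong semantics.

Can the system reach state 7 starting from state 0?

Answer: UNREACHABLE

Trace:
After dropping false guards: 11 live edges.
Layer 0: {0}
Layer 1: {3}  now seen {0,3}
Reachable = {0,3}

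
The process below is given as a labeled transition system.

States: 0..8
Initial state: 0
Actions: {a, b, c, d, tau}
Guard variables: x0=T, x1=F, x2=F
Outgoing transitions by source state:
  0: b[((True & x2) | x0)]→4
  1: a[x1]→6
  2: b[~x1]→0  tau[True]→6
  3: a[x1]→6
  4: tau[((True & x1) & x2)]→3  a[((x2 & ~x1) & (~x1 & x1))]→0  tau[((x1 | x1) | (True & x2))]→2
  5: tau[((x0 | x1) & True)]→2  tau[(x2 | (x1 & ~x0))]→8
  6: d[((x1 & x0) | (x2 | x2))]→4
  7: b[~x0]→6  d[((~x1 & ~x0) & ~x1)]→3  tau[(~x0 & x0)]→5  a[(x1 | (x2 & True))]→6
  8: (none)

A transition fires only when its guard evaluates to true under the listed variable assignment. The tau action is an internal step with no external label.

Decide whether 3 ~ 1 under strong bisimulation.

Answer: BISIMILAR

Analysis:
Refine partition for ~:
  P[0] = {{0,1,2,3,4,5,6,7,8}}
  P[1] = {{0},{1,3,4,6,7,8},{2},{5}}
stable after 2 split(s): 4 block(s)
3∈{1,3,4,6,7,8}, 1∈{1,3,4,6,7,8}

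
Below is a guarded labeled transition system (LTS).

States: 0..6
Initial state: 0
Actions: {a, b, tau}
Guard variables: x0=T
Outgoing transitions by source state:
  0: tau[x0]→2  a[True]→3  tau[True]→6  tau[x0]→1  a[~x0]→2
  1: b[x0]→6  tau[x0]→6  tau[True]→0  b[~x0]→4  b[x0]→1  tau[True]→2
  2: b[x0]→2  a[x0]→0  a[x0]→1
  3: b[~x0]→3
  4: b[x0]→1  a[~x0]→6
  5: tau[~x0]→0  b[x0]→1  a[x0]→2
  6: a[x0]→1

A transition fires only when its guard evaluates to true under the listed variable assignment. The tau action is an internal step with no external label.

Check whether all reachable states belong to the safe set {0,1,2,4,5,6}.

Answer: INVARIANT VIOLATED at state 3

Working:
Allowed set {0,1,2,4,5,6}
Reach set: {0,1,2,3,6}
  0: safe
  1: safe
  2: safe
  3: VIOLATES
  6: safe
counterexample path to 3: a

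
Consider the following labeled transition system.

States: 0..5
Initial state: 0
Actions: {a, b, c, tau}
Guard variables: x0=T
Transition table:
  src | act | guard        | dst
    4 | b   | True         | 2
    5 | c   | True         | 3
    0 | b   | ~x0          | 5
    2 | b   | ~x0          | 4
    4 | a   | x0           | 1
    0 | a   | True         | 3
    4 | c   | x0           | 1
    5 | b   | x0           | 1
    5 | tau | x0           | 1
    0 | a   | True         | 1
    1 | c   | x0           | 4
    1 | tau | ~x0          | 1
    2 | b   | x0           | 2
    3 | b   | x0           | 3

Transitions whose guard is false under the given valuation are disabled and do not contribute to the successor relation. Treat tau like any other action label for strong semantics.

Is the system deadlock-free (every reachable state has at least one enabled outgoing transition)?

Answer: DEADLOCK-FREE

Working:
R = {0,1,2,3,4}
  0: a→1  a→3  [2 out]
  1: c→4  [1 out]
  2: b→2  [1 out]
  3: b→3  [1 out]
  4: a→1  b→2  c→1  [3 out]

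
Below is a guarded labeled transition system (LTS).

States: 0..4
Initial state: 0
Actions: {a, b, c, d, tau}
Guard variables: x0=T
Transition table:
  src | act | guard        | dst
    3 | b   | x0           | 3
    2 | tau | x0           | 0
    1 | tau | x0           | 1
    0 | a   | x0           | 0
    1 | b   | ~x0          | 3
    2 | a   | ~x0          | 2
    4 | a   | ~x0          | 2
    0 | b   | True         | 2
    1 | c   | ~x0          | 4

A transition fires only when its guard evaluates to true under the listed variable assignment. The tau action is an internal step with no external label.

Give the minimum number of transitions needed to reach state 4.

Answer: UNREACHABLE

Trace:
Layered search for 4:
  depth 0: {0}
  depth 1: {2}
4 never appears.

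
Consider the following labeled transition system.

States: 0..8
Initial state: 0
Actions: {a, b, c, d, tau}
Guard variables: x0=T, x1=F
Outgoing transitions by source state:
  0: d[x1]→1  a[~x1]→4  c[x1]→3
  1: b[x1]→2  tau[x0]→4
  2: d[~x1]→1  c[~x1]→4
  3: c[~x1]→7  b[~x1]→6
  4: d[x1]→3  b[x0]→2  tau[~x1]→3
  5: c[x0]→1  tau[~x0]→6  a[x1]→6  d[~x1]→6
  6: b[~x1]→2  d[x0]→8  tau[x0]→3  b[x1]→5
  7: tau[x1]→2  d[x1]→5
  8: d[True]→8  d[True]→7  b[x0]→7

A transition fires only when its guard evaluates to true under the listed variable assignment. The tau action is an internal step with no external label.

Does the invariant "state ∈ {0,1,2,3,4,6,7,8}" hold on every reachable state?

Answer: INVARIANT HOLDS

Trace:
Safe = {0,1,2,3,4,6,7,8}
Reachable = {0,1,2,3,4,6,7,8}
  0: ok
  1: ok
  2: ok
  3: ok
  4: ok
  6: ok
  7: ok
  8: ok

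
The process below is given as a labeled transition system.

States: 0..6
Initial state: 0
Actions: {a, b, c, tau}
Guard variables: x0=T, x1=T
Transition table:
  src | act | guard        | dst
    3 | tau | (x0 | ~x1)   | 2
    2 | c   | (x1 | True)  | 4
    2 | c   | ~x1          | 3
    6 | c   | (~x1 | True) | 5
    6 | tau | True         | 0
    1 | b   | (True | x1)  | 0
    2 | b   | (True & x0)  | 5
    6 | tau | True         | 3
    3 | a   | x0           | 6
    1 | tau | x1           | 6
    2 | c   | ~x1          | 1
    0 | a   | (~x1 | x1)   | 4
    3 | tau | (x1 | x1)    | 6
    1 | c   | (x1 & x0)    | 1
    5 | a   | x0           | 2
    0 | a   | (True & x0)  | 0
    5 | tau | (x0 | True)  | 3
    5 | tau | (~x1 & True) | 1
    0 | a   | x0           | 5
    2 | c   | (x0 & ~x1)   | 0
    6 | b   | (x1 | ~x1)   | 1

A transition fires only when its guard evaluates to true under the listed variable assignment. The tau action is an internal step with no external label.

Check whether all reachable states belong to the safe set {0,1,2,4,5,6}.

Answer: INVARIANT VIOLATED at state 3

Analysis:
Safe = {0,1,2,4,5,6}
Reach set: {0,1,2,3,4,5,6}
  0: safe
  1: safe
  2: safe
  3: VIOLATES
  4: safe
  5: safe
  6: safe
counterexample path to 3: a·tau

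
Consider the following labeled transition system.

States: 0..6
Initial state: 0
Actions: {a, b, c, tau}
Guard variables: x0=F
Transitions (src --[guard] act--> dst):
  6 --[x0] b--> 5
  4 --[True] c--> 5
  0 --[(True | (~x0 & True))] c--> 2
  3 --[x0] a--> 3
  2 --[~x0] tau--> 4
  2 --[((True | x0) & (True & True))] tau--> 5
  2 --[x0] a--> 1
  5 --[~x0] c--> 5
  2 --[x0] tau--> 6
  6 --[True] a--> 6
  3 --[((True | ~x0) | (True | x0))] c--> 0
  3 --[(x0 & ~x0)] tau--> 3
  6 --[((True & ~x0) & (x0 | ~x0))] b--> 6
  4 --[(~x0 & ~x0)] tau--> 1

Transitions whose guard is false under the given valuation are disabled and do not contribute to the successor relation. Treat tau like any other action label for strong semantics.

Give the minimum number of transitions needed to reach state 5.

Answer: 2

Working:
BFS to 5:
  L0 = {0}
  L1 = {2}
  L2 = {4,5}
first hit 5 at d=2 via c·tau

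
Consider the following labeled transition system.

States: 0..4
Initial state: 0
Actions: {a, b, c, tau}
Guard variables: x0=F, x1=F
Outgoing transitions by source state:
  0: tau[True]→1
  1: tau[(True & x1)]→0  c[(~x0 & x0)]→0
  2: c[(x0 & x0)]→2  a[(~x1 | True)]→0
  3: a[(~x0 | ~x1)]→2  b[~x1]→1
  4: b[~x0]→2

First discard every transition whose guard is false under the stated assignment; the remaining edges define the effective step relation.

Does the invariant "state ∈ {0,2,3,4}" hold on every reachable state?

Inv-set: {0,2,3,4}
Reach set: {0,1}
  0: safe
  1: outside
reach 1 via tau — violates

Answer: INVARIANT VIOLATED at state 1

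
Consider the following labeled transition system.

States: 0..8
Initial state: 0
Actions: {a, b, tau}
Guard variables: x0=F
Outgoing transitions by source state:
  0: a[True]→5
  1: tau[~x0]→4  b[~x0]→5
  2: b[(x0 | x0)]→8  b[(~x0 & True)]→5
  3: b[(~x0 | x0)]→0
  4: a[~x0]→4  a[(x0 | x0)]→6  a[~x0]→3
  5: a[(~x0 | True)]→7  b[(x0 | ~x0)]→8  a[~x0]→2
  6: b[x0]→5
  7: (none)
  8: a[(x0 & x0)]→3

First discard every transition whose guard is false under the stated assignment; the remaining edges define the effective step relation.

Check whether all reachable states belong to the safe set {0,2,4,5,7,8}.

Answer: INVARIANT HOLDS

Trace:
Inv-set: {0,2,4,5,7,8}
Reach set: {0,2,5,7,8}
  0: safe
  2: safe
  5: safe
  7: safe
  8: safe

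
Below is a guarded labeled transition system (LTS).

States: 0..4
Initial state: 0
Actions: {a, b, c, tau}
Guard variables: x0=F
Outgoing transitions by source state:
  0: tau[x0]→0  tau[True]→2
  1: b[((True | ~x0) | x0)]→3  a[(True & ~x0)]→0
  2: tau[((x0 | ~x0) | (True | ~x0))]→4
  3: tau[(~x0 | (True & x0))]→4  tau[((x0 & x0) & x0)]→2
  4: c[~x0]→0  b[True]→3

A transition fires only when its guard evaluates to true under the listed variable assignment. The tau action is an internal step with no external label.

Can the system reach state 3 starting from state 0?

After dropping false guards: 7 live edges.
L0 = {0}
L1 = {2}  now seen {0,2}
L2 = {4}  now seen {0,2,4}
L3 = {3}  now seen {0,2,3,4}
R = {0,2,3,4}
witness 3: tau·tau·b

Answer: REACHABLE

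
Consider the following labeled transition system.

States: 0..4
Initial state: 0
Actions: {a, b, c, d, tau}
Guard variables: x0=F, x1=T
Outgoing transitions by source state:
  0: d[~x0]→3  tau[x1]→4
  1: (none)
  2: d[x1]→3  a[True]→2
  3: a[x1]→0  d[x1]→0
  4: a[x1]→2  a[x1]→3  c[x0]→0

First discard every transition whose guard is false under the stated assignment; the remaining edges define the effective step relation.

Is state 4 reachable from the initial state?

Answer: REACHABLE

Working:
Guard filter leaves 8 enabled edge(s).
depth 0: {0}
depth 1: {3,4}  cumulative {0,3,4}
depth 2: {2}  cumulative {0,2,3,4}
Reach set: {0,2,3,4}
Path to 4: tau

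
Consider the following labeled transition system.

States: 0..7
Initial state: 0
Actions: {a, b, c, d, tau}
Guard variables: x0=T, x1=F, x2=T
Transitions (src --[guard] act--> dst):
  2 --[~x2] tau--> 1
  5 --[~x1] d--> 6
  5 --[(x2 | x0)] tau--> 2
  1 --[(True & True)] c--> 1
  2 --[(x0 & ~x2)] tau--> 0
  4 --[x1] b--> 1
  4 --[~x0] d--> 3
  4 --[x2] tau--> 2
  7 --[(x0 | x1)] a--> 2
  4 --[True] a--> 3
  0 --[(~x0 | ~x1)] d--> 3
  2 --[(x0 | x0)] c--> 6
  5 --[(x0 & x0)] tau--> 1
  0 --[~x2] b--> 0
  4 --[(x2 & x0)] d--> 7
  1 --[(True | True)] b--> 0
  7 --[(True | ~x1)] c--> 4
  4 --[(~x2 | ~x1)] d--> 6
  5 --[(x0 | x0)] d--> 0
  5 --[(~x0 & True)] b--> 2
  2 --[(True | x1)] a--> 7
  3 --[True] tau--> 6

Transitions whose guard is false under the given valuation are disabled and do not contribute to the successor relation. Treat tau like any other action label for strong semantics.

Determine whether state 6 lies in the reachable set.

After dropping false guards: 16 live edges.
Layer 0: {0}
Layer 1: {3}  cumulative {0,3}
Layer 2: {6}  cumulative {0,3,6}
Reachable = {0,3,6}
trace reaching 6: d·tau

Answer: REACHABLE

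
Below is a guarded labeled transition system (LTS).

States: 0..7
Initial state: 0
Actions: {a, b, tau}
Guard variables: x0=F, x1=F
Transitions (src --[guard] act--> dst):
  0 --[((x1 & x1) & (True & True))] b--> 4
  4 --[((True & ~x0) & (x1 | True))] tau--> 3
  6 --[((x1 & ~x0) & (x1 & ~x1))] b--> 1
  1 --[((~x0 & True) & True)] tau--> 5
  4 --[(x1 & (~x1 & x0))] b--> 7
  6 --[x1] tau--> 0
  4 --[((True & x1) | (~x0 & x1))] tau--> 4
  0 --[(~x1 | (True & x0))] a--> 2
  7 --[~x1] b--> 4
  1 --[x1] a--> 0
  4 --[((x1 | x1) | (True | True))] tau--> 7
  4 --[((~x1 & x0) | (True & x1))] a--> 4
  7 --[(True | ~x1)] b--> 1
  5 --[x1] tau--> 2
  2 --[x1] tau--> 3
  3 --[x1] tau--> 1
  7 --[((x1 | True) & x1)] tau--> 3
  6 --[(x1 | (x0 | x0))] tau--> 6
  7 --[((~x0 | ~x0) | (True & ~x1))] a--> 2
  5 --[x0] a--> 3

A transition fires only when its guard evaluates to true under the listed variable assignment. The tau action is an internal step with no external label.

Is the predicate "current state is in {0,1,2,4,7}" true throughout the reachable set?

Answer: INVARIANT HOLDS

Trace:
Allowed set {0,1,2,4,7}
Reachable = {0,2}
  0: ok
  2: ok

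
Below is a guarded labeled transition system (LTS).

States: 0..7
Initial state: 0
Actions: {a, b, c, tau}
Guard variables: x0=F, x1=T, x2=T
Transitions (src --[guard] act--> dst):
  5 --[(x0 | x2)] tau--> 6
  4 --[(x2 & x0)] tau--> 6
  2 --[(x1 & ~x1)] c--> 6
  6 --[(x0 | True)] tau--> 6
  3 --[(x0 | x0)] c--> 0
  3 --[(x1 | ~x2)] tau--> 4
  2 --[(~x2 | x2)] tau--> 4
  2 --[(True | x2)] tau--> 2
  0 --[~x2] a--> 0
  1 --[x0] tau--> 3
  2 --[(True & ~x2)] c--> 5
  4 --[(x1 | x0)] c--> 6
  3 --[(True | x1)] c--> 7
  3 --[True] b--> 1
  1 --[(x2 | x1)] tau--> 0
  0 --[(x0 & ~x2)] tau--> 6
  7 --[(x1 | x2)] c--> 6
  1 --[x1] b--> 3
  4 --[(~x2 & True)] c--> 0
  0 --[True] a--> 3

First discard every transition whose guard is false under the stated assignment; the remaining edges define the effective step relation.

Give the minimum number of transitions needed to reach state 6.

Answer: 3

Trace:
Layered search for 6:
  depth 0: {0}
  depth 1: {3}
  depth 2: {1,4,7}
  depth 3: {6}
first hit 6 at d=3 via a·c·c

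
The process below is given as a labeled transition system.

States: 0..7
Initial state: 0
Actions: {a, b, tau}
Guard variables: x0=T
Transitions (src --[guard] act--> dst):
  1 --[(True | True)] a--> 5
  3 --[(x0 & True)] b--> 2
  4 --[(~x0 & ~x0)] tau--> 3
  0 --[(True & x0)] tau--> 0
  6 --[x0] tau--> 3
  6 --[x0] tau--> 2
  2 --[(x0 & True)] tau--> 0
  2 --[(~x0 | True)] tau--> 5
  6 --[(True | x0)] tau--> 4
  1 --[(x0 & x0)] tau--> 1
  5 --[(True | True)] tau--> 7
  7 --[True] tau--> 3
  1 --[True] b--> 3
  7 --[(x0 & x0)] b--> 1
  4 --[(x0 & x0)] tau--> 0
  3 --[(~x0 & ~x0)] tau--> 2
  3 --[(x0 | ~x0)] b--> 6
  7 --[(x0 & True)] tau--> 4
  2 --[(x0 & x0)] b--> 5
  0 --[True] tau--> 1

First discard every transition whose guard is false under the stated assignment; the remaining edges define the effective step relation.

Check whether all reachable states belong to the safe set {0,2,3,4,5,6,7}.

Allowed set {0,2,3,4,5,6,7}
R = {0,1,2,3,4,5,6,7}
  0: ok
  1: VIOLATES
  2: ok
  3: ok
  4: ok
  5: ok
  6: ok
  7: ok
counterexample path to 1: tau

Answer: INVARIANT VIOLATED at state 1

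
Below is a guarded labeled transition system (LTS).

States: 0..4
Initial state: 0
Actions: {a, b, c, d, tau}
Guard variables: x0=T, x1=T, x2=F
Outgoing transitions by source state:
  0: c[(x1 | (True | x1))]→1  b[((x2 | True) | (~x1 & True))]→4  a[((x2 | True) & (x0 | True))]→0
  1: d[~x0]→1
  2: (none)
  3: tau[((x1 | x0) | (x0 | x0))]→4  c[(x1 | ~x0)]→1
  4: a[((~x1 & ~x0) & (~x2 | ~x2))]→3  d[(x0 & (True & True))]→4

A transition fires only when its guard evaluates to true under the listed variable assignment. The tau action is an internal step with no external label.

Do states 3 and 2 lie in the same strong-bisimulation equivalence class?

Answer: NOT BISIMILAR

Trace:
Bisimulation quotient by refinement:
  π0 = {{0,1,2,3,4}}
  π1 = {{0},{1,2},{3},{4}}
Fixed point at round 2; 4 class(es).
[3]={3}  [2]={1,2}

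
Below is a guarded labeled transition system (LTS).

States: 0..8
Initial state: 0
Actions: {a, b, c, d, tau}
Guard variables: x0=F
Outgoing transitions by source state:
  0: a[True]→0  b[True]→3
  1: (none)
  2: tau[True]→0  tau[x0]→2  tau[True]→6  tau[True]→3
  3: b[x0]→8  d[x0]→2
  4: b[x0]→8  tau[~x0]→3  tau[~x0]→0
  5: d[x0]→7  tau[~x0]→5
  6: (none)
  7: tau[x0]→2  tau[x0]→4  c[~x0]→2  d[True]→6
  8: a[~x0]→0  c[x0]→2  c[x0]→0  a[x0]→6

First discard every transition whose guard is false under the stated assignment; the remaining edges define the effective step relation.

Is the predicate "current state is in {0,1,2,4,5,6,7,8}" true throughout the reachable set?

Answer: INVARIANT VIOLATED at state 3

Working:
Allowed set {0,1,2,4,5,6,7,8}
Reachable = {0,3}
  0: ✓
  3: outside
witness against invariant: b → 3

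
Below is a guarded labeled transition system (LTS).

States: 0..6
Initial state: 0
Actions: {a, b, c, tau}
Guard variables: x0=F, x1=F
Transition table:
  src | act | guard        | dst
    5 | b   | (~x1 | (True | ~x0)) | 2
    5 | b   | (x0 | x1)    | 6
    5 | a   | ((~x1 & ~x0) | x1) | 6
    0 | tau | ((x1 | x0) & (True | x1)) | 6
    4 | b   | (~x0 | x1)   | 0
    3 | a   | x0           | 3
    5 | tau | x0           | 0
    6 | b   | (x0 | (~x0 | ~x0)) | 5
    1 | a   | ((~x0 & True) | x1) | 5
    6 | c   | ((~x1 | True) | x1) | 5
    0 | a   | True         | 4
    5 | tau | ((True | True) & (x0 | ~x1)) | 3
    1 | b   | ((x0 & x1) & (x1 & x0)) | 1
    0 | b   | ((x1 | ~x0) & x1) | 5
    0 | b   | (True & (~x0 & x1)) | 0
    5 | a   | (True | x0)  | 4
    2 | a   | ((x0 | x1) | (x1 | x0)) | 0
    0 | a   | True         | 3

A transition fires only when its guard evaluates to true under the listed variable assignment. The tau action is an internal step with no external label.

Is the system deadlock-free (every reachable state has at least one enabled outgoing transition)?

R = {0,3,4}
  0: a→3  a→4  [deg 2]
  3: ∅  [deadlock]
  4: b→0  [deg 1]
witness 3: a

Answer: DEADLOCK at state 3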